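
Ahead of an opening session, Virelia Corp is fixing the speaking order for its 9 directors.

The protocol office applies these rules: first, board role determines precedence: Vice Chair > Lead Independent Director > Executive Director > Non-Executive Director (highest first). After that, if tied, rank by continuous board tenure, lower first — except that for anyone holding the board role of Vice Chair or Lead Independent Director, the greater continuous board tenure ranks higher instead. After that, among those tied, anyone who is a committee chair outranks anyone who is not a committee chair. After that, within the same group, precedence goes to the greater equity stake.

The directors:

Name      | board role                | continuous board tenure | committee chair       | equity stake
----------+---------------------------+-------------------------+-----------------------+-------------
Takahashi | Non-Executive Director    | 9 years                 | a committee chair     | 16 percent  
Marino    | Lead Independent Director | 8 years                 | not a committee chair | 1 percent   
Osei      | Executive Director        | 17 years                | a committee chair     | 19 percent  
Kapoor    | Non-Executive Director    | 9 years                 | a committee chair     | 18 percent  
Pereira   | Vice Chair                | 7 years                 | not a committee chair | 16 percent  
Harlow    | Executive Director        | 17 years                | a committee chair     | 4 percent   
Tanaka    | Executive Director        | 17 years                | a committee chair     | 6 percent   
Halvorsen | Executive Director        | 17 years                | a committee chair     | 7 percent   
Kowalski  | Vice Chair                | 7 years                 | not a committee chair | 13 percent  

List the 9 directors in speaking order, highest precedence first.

By board role: Pereira and Kowalski (Vice Chair); then Marino (Lead Independent Director); then Osei, Halvorsen, Tanaka and Harlow (Executive Director); then Kapoor and Takahashi (Non-Executive Director).
Pereira and Kowalski both have continuous board tenure 7 years, so the next rule applies.
Pereira and Kowalski are each not a committee chair, so the next rule applies.
Among Pereira and Kowalski, by equity stake (higher first): Pereira (16 percent) before Kowalski (13 percent).
Osei, Halvorsen, Tanaka and Harlow all have continuous board tenure 17 years, so the next rule applies.
Osei, Halvorsen, Tanaka and Harlow are each a committee chair, so the next rule applies.
Among Osei, Halvorsen, Tanaka and Harlow, by equity stake (higher first): Osei (19 percent) before Halvorsen (7 percent) before Tanaka (6 percent) before Harlow (4 percent).
Kapoor and Takahashi both have continuous board tenure 9 years, so the next rule applies.
Kapoor and Takahashi are each a committee chair, so the next rule applies.
Among Kapoor and Takahashi, by equity stake (higher first): Kapoor (18 percent) before Takahashi (16 percent).
Full order: Pereira, Kowalski, Marino, Osei, Halvorsen, Tanaka, Harlow, Kapoor, Takahashi.

Pereira, Kowalski, Marino, Osei, Halvorsen, Tanaka, Harlow, Kapoor, Takahashi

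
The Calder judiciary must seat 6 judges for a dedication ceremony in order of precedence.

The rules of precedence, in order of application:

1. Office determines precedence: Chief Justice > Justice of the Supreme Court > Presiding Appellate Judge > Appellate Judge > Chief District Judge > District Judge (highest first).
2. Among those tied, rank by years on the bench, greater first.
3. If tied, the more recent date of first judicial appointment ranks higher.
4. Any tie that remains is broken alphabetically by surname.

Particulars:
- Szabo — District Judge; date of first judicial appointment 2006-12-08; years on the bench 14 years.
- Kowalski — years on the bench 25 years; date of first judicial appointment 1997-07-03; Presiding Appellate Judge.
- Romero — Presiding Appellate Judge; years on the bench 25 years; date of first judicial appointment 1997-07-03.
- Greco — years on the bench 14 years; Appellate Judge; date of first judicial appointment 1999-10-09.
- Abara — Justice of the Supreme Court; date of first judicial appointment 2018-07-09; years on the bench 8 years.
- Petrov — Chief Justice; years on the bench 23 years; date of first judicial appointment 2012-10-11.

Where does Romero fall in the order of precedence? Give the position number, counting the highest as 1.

By office: Petrov (Chief Justice); then Abara (Justice of the Supreme Court); then Kowalski and Romero (Presiding Appellate Judge); then Greco (Appellate Judge); then Szabo (District Judge).
Kowalski and Romero both have years on the bench 25 years, so the next rule applies.
Kowalski and Romero both have date of first judicial appointment 1997-07-03, so the next rule applies.
Among Kowalski and Romero, alphabetically by surname: Kowalski before Romero.
Order: Petrov, Abara, Kowalski, Romero, Greco, Szabo. So position 4.

4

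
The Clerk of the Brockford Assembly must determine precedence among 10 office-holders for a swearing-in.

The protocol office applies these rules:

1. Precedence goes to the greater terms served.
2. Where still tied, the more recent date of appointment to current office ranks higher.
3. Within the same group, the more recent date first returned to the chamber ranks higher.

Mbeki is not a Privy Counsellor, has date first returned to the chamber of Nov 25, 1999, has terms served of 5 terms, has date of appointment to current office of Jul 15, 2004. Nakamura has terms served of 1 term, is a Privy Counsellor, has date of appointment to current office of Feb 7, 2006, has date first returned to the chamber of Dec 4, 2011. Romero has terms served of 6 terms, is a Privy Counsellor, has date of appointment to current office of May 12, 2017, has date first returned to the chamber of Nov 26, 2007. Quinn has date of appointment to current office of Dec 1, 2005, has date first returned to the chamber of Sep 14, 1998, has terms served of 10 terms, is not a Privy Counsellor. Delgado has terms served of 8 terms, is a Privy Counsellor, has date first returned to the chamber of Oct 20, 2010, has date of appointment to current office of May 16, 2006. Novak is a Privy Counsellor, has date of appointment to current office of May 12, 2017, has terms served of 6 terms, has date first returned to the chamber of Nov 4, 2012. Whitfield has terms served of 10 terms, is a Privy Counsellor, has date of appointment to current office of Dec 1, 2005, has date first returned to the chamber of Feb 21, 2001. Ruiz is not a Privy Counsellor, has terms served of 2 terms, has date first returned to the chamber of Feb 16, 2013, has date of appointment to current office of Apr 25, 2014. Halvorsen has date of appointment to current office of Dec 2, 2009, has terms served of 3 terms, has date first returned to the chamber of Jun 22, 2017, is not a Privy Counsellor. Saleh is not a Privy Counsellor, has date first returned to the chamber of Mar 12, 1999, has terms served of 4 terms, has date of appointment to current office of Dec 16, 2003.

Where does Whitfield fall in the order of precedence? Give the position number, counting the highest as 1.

1

By terms served (higher first): Whitfield and Quinn (both 10 terms); then Delgado (8 terms); then Novak and Romero (both 6 terms); then Mbeki (5 terms); then Saleh (4 terms); then Halvorsen (3 terms); then Ruiz (2 terms); then Nakamura (1 term).
Whitfield and Quinn both have date of appointment to current office Dec 1, 2005, so the next rule applies.
Among Whitfield and Quinn, by date first returned to the chamber (later first): Whitfield (Feb 21, 2001) before Quinn (Sep 14, 1998).
Novak and Romero both have date of appointment to current office May 12, 2017, so the next rule applies.
Among Novak and Romero, by date first returned to the chamber (later first): Novak (Nov 4, 2012) before Romero (Nov 26, 2007).
Order: Whitfield, Quinn, Delgado, Novak, Romero, Mbeki, Saleh, Halvorsen, Ruiz, Nakamura. So position 1.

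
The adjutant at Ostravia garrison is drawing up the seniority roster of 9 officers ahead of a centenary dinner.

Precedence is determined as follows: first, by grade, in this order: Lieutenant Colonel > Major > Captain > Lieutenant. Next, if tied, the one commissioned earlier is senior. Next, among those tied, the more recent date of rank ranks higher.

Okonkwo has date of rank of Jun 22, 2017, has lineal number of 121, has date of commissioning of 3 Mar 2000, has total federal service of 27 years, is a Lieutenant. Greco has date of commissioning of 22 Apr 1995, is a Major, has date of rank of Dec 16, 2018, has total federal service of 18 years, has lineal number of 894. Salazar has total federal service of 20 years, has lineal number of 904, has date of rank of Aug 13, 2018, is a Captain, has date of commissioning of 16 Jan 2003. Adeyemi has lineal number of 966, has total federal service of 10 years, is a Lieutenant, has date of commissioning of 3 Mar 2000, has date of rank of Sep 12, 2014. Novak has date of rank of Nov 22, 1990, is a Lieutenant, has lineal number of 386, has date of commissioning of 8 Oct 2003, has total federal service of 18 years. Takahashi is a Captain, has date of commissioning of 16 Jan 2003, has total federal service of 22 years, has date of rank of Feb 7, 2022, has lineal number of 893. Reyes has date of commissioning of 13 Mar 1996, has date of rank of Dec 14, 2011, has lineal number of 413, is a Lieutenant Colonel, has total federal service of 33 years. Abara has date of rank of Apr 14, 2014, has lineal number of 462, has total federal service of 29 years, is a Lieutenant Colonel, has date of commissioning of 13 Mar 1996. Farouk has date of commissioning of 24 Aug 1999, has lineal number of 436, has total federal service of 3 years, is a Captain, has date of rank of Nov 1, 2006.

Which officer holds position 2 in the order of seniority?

By grade: Abara and Reyes (Lieutenant Colonel); then Greco (Major); then Farouk, Takahashi and Salazar (Captain); then Okonkwo, Adeyemi and Novak (Lieutenant).
Abara and Reyes both have date of commissioning 13 Mar 1996, so the next rule applies.
Among Abara and Reyes, by date of rank (later first): Abara (Apr 14, 2014) before Reyes (Dec 14, 2011).
Among Farouk, Takahashi and Salazar, by date of commissioning (earlier first): Farouk (24 Aug 1999) before Takahashi and Salazar (16 Jan 2003).
Among Takahashi and Salazar, by date of rank (later first): Takahashi (Feb 7, 2022) before Salazar (Aug 13, 2018).
Among Okonkwo, Adeyemi and Novak, by date of commissioning (earlier first): Okonkwo and Adeyemi (3 Mar 2000) before Novak (8 Oct 2003).
Among Okonkwo and Adeyemi, by date of rank (later first): Okonkwo (Jun 22, 2017) before Adeyemi (Sep 12, 2014).
Order: Abara, Reyes, Greco, Farouk, Takahashi, Salazar, Okonkwo, Adeyemi, Novak.

Reyes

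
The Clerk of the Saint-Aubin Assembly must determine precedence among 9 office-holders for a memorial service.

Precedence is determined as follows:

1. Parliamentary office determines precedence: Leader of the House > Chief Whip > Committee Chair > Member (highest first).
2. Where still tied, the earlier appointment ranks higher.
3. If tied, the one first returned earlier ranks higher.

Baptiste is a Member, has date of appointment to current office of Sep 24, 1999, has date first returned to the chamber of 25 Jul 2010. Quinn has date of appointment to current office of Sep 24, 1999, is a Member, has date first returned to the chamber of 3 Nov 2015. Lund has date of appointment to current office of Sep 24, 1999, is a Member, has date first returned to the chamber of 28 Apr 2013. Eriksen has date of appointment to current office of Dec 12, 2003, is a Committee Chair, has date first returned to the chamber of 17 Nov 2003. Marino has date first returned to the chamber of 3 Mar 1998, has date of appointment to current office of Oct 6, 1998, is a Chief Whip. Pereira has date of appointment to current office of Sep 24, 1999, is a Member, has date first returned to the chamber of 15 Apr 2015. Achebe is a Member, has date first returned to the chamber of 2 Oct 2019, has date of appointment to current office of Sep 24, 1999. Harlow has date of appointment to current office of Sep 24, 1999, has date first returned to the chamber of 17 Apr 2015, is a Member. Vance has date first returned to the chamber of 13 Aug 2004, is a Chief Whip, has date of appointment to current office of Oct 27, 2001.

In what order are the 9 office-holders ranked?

Marino, Vance, Eriksen, Baptiste, Lund, Pereira, Harlow, Quinn, Achebe

By parliamentary office: Marino and Vance (Chief Whip); then Eriksen (Committee Chair); then Baptiste, Lund, Pereira, Harlow, Quinn and Achebe (Member).
Among Marino and Vance, by date of appointment to current office (earlier first): Marino (Oct 6, 1998) before Vance (Oct 27, 2001).
Baptiste, Lund, Pereira, Harlow, Quinn and Achebe all have date of appointment to current office Sep 24, 1999, so the next rule applies.
Among Baptiste, Lund, Pereira, Harlow, Quinn and Achebe, by date first returned to the chamber (earlier first): Baptiste (25 Jul 2010) before Lund (28 Apr 2013) before Pereira (15 Apr 2015) before Harlow (17 Apr 2015) before Quinn (3 Nov 2015) before Achebe (2 Oct 2019).
Full order: Marino, Vance, Eriksen, Baptiste, Lund, Pereira, Harlow, Quinn, Achebe.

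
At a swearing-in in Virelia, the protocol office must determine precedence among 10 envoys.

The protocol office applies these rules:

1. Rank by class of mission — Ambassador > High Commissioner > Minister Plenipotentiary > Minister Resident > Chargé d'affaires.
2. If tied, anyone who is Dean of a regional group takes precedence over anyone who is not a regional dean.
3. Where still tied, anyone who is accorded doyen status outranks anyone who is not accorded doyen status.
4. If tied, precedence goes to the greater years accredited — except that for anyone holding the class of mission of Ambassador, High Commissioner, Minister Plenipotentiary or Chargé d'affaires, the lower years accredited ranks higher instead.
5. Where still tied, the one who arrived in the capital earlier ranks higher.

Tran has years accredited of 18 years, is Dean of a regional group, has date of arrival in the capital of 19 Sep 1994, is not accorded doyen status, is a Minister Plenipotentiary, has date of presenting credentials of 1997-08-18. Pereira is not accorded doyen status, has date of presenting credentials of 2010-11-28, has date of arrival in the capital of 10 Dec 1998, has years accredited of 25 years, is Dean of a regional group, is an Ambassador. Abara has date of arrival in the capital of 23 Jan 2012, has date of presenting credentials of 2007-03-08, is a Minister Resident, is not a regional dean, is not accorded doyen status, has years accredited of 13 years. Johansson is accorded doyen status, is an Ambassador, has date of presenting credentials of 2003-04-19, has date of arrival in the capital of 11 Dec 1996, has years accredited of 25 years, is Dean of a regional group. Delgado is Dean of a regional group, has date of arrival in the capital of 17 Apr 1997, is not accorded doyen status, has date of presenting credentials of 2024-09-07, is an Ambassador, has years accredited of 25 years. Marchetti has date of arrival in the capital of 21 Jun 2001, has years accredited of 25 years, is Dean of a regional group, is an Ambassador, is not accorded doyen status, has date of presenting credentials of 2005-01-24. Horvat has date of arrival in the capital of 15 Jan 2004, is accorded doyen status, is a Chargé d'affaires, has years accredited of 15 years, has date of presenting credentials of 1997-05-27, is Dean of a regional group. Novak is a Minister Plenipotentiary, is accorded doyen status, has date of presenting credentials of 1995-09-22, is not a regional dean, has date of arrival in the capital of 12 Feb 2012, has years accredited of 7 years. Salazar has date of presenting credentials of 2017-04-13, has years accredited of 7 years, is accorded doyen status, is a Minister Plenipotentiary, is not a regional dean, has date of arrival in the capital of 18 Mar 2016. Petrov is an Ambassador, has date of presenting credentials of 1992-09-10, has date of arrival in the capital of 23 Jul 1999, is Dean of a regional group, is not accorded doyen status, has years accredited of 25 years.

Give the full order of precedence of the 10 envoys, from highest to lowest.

By class of mission: Johansson, Delgado, Pereira, Petrov and Marchetti (Ambassador); then Tran, Novak and Salazar (Minister Plenipotentiary); then Abara (Minister Resident); then Horvat (Chargé d'affaires).
Johansson, Delgado, Pereira, Petrov and Marchetti are each Dean of a regional group, so the next rule applies.
Among Johansson, Delgado, Pereira, Petrov and Marchetti, accorded doyen status before not accorded doyen status: Johansson (accorded doyen status) before Delgado, Pereira, Petrov and Marchetti (not accorded doyen status).
Delgado, Pereira, Petrov and Marchetti all have years accredited 25 years, so the next rule applies.
Among Delgado, Pereira, Petrov and Marchetti, by date of arrival in the capital (earlier first): Delgado (17 Apr 1997) before Pereira (10 Dec 1998) before Petrov (23 Jul 1999) before Marchetti (21 Jun 2001).
Among Tran, Novak and Salazar, Dean of a regional group before not a regional dean: Tran (Dean of a regional group) before Novak and Salazar (not a regional dean).
Novak and Salazar are each accorded doyen status, so the next rule applies.
Novak and Salazar both have years accredited 7 years, so the next rule applies.
Among Novak and Salazar, by date of arrival in the capital (earlier first): Novak (12 Feb 2012) before Salazar (18 Mar 2016).
Full order: Johansson, Delgado, Pereira, Petrov, Marchetti, Tran, Novak, Salazar, Abara, Horvat.

Johansson, Delgado, Pereira, Petrov, Marchetti, Tran, Novak, Salazar, Abara, Horvat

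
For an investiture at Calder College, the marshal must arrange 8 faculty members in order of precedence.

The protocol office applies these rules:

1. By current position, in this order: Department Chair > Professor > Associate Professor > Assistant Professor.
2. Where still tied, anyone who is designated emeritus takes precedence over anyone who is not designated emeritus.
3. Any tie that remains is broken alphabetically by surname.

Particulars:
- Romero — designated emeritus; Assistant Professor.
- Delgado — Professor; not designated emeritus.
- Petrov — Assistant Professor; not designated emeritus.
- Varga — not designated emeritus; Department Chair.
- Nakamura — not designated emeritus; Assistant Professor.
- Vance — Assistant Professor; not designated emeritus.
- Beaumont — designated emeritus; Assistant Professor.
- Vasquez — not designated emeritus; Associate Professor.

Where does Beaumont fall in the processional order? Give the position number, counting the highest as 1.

By current position: Varga (Department Chair); then Delgado (Professor); then Vasquez (Associate Professor); then Beaumont, Romero, Nakamura, Petrov and Vance (Assistant Professor).
Among Beaumont, Romero, Nakamura, Petrov and Vance, designated emeritus before not designated emeritus: Beaumont and Romero (designated emeritus) before Nakamura, Petrov and Vance (not designated emeritus).
Among Beaumont and Romero, alphabetically by surname: Beaumont before Romero.
Among Nakamura, Petrov and Vance, alphabetically by surname: Nakamura before Petrov before Vance.
Order: Varga, Delgado, Vasquez, Beaumont, Romero, Nakamura, Petrov, Vance. So position 4.

4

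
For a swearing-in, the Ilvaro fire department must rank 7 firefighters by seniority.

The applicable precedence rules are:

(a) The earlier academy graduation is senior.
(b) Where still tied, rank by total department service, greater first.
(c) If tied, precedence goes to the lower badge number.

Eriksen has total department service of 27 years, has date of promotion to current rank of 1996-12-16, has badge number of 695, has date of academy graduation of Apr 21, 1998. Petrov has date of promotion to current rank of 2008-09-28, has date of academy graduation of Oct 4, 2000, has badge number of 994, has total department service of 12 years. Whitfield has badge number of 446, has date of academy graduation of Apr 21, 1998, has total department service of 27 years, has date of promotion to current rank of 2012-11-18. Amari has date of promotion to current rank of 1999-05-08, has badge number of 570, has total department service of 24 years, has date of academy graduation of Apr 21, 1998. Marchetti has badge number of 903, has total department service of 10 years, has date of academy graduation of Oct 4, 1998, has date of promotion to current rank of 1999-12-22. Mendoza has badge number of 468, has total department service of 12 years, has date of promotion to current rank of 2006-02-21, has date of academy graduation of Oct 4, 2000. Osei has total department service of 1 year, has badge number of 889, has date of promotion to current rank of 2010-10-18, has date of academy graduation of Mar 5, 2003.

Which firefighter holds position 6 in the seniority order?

By date of academy graduation (earlier first): Whitfield, Eriksen and Amari (each Apr 21, 1998); then Marchetti (Oct 4, 1998); then Mendoza and Petrov (both Oct 4, 2000); then Osei (Mar 5, 2003).
Among Whitfield, Eriksen and Amari, by total department service (higher first): Whitfield and Eriksen (27 years) before Amari (24 years).
Among Whitfield and Eriksen, by badge number (lower first): Whitfield (446) before Eriksen (695).
Mendoza and Petrov both have total department service 12 years, so the next rule applies.
Among Mendoza and Petrov, by badge number (lower first): Mendoza (468) before Petrov (994).
Order: Whitfield, Eriksen, Amari, Marchetti, Mendoza, Petrov, Osei.

Petrov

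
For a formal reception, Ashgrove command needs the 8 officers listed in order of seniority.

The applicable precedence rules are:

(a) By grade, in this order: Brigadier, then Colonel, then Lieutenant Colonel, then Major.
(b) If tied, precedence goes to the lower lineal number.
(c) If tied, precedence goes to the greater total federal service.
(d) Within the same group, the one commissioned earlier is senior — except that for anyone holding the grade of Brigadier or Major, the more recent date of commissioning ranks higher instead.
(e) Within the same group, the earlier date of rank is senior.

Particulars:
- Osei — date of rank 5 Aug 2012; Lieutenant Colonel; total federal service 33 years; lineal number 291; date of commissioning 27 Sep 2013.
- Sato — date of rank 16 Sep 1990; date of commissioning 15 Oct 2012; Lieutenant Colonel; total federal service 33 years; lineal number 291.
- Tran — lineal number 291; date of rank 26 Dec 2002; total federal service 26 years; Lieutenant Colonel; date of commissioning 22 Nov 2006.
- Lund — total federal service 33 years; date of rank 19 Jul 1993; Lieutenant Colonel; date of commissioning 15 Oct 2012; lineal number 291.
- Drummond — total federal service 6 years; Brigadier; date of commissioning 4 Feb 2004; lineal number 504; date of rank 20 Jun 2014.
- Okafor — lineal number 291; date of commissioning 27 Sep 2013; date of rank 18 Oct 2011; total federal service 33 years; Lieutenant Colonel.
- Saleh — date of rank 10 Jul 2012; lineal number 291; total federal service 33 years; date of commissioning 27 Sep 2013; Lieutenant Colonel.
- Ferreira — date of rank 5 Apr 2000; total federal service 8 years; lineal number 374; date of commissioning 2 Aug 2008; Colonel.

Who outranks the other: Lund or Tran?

Lund

By grade: Drummond (Brigadier); then Ferreira (Colonel); then Sato, Lund, Okafor, Saleh, Osei and Tran (Lieutenant Colonel).
Sato, Lund, Okafor, Saleh, Osei and Tran all have lineal number 291, so the next rule applies.
Among Sato, Lund, Okafor, Saleh, Osei and Tran, by total federal service (higher first): Sato, Lund, Okafor, Saleh and Osei (33 years) before Tran (26 years).
Among Sato, Lund, Okafor, Saleh and Osei, by date of commissioning (earlier first): Sato and Lund (15 Oct 2012) before Okafor, Saleh and Osei (27 Sep 2013).
Among Sato and Lund, by date of rank (earlier first): Sato (16 Sep 1990) before Lund (19 Jul 1993).
Among Okafor, Saleh and Osei, by date of rank (earlier first): Okafor (18 Oct 2011) before Saleh (10 Jul 2012) before Osei (5 Aug 2012).
So Lund takes precedence.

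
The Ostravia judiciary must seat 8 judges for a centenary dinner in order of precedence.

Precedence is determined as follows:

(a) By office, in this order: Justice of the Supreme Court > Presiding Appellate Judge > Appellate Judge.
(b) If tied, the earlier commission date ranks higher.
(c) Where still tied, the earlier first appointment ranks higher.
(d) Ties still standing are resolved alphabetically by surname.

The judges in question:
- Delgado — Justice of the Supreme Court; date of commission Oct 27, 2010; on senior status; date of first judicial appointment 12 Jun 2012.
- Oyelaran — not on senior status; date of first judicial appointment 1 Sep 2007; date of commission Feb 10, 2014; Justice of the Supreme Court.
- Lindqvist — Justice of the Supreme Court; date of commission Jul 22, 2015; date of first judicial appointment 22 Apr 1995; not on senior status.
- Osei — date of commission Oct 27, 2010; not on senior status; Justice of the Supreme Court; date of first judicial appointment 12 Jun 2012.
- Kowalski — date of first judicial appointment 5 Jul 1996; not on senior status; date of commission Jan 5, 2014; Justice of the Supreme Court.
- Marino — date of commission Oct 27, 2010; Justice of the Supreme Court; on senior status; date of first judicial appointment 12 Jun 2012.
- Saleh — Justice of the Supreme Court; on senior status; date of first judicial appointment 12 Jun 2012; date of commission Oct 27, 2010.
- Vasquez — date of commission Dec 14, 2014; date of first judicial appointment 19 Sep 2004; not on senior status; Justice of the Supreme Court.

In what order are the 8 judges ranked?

Delgado, Marino, Osei, Saleh, Kowalski, Oyelaran, Vasquez, Lindqvist

By office: Delgado, Marino, Osei, Saleh, Kowalski, Oyelaran, Vasquez and Lindqvist (Justice of the Supreme Court).
Among Delgado, Marino, Osei, Saleh, Kowalski, Oyelaran, Vasquez and Lindqvist, by date of commission (earlier first): Delgado, Marino, Osei and Saleh (Oct 27, 2010) before Kowalski (Jan 5, 2014) before Oyelaran (Feb 10, 2014) before Vasquez (Dec 14, 2014) before Lindqvist (Jul 22, 2015).
Delgado, Marino, Osei and Saleh all have date of first judicial appointment 12 Jun 2012, so the next rule applies.
Among Delgado, Marino, Osei and Saleh, alphabetically by surname: Delgado before Marino before Osei before Saleh.
Full order: Delgado, Marino, Osei, Saleh, Kowalski, Oyelaran, Vasquez, Lindqvist.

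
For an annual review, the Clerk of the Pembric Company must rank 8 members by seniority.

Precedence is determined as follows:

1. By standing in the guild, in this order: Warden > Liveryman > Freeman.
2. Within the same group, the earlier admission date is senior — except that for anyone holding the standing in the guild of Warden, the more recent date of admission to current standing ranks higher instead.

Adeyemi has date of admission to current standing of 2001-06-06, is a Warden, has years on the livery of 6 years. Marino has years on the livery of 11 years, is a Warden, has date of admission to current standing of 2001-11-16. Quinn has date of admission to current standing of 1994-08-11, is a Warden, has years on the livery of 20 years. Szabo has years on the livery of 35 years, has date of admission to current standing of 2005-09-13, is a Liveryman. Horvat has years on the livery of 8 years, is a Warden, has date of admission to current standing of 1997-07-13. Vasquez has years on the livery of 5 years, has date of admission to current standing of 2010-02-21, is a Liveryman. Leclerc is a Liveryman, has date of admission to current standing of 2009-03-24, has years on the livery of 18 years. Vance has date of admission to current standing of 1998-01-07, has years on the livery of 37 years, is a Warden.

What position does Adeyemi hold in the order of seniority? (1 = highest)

By standing in the guild: Marino, Adeyemi, Vance, Horvat and Quinn (Warden); then Szabo, Leclerc and Vasquez (Liveryman).
Among Marino, Adeyemi, Vance, Horvat and Quinn, by date of admission to current standing (later first) (reversed rule for this group): Marino (2001-11-16) before Adeyemi (2001-06-06) before Vance (1998-01-07) before Horvat (1997-07-13) before Quinn (1994-08-11).
Among Szabo, Leclerc and Vasquez, by date of admission to current standing (earlier first): Szabo (2005-09-13) before Leclerc (2009-03-24) before Vasquez (2010-02-21).
Order: Marino, Adeyemi, Vance, Horvat, Quinn, Szabo, Leclerc, Vasquez. So position 2.

2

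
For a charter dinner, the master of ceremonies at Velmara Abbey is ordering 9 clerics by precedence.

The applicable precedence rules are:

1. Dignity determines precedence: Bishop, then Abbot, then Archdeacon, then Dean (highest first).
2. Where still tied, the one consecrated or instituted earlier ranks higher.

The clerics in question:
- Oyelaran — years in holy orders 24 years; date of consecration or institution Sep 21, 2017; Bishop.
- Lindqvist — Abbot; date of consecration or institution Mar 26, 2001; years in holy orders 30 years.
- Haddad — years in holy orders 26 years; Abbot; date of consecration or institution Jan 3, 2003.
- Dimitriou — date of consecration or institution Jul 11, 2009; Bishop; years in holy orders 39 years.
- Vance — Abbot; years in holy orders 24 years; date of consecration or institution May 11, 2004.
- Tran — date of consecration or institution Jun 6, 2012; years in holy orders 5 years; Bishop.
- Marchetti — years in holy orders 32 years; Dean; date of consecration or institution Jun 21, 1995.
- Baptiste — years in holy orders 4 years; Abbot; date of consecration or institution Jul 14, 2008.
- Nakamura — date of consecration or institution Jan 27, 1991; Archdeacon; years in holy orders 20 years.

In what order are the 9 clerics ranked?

By dignity: Dimitriou, Tran and Oyelaran (Bishop); then Lindqvist, Haddad, Vance and Baptiste (Abbot); then Nakamura (Archdeacon); then Marchetti (Dean).
Among Dimitriou, Tran and Oyelaran, by date of consecration or institution (earlier first): Dimitriou (Jul 11, 2009) before Tran (Jun 6, 2012) before Oyelaran (Sep 21, 2017).
Among Lindqvist, Haddad, Vance and Baptiste, by date of consecration or institution (earlier first): Lindqvist (Mar 26, 2001) before Haddad (Jan 3, 2003) before Vance (May 11, 2004) before Baptiste (Jul 14, 2008).
Full order: Dimitriou, Tran, Oyelaran, Lindqvist, Haddad, Vance, Baptiste, Nakamura, Marchetti.

Dimitriou, Tran, Oyelaran, Lindqvist, Haddad, Vance, Baptiste, Nakamura, Marchetti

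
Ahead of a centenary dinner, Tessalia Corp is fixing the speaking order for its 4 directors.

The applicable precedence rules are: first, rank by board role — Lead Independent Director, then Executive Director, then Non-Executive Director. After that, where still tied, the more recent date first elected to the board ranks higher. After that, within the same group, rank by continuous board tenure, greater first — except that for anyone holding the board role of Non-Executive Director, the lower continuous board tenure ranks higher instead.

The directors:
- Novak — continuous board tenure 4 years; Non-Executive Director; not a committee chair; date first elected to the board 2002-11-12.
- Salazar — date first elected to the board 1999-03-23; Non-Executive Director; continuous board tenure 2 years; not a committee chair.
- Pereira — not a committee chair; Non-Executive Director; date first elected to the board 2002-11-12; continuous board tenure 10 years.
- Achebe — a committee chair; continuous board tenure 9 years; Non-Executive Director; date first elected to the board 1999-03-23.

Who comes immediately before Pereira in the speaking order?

By board role: Novak, Pereira, Salazar and Achebe (Non-Executive Director).
Among Novak, Pereira, Salazar and Achebe, by date first elected to the board (later first): Novak and Pereira (2002-11-12) before Salazar and Achebe (1999-03-23).
Among Novak and Pereira, by continuous board tenure (lower first) (reversed rule for this group): Novak (4 years) before Pereira (10 years).
Among Salazar and Achebe, by continuous board tenure (lower first) (reversed rule for this group): Salazar (2 years) before Achebe (9 years).
Order: Novak, Pereira, Salazar, Achebe.

Novak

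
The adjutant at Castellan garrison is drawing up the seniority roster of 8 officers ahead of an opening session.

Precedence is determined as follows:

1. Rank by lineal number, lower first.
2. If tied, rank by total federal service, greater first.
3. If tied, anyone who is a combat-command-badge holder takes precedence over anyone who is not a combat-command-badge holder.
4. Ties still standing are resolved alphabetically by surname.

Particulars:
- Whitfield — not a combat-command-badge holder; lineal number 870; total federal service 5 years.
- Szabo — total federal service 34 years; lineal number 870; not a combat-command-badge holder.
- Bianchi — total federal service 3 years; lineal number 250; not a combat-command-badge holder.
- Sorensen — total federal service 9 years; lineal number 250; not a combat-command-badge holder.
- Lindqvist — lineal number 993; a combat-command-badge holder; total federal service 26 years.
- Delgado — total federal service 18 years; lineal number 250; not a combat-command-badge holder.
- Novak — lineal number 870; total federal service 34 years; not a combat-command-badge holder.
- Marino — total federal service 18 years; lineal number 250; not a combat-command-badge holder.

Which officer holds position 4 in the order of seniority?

By lineal number (lower first): Delgado, Marino, Sorensen and Bianchi (each 250); then Novak, Szabo and Whitfield (each 870); then Lindqvist (993).
Among Delgado, Marino, Sorensen and Bianchi, by total federal service (higher first): Delgado and Marino (18 years) before Sorensen (9 years) before Bianchi (3 years).
Delgado and Marino are each not a combat-command-badge holder, so the next rule applies.
Among Delgado and Marino, alphabetically by surname: Delgado before Marino.
Among Novak, Szabo and Whitfield, by total federal service (higher first): Novak and Szabo (34 years) before Whitfield (5 years).
Novak and Szabo are each not a combat-command-badge holder, so the next rule applies.
Among Novak and Szabo, alphabetically by surname: Novak before Szabo.
Order: Delgado, Marino, Sorensen, Bianchi, Novak, Szabo, Whitfield, Lindqvist.

Bianchi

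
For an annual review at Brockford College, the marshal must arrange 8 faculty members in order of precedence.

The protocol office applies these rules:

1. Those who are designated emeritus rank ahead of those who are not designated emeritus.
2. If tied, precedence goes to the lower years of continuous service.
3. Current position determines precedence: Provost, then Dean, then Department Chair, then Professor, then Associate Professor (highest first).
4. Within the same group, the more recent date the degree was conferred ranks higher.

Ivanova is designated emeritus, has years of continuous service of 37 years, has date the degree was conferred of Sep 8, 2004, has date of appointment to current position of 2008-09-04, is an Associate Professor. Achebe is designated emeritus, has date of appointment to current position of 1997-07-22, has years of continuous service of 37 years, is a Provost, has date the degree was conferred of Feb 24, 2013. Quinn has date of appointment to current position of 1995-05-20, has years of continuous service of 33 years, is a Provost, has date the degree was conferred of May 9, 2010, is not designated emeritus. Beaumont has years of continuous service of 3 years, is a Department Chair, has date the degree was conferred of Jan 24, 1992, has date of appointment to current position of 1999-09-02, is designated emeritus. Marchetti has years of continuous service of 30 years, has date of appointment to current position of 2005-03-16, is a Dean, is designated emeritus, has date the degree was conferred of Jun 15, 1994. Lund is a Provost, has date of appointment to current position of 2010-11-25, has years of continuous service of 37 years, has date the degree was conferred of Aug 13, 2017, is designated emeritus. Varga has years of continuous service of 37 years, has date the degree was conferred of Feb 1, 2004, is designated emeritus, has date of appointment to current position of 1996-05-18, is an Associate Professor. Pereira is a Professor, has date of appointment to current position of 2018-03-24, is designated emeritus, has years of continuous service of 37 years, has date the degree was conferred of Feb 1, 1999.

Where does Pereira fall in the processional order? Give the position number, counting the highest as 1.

5

By the first rule: Beaumont, Marchetti, Lund, Achebe, Pereira, Ivanova and Varga (each designated emeritus); then Quinn (not designated emeritus).
Among Beaumont, Marchetti, Lund, Achebe, Pereira, Ivanova and Varga, by years of continuous service (lower first): Beaumont (3 years) before Marchetti (30 years) before Lund, Achebe, Pereira, Ivanova and Varga (37 years).
Among Lund, Achebe, Pereira, Ivanova and Varga, by current position: Lund and Achebe (Provost) before Pereira (Professor) before Ivanova and Varga (Associate Professor).
Among Lund and Achebe, by date the degree was conferred (later first): Lund (Aug 13, 2017) before Achebe (Feb 24, 2013).
Among Ivanova and Varga, by date the degree was conferred (later first): Ivanova (Sep 8, 2004) before Varga (Feb 1, 2004).
Order: Beaumont, Marchetti, Lund, Achebe, Pereira, Ivanova, Varga, Quinn. So position 5.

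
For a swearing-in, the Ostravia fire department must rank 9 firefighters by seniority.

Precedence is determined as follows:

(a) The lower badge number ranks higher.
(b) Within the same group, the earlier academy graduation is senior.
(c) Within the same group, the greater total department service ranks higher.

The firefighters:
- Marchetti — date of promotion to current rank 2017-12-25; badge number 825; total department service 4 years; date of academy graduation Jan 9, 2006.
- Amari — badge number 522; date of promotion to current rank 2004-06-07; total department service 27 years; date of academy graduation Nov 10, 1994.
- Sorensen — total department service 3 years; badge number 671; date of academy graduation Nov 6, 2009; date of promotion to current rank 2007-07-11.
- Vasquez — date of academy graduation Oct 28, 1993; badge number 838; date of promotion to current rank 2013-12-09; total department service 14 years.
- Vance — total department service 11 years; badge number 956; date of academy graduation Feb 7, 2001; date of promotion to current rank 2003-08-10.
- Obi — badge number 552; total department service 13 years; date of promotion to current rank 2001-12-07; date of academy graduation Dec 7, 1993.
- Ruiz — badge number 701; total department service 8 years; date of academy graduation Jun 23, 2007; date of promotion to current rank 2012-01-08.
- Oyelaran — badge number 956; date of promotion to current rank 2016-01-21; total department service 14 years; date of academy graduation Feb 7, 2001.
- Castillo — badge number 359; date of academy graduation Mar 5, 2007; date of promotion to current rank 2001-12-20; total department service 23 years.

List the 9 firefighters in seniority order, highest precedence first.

By badge number (lower first): Castillo (359); then Amari (522); then Obi (552); then Sorensen (671); then Ruiz (701); then Marchetti (825); then Vasquez (838); then Oyelaran and Vance (both 956).
Oyelaran and Vance both have date of academy graduation Feb 7, 2001, so the next rule applies.
Among Oyelaran and Vance, by total department service (higher first): Oyelaran (14 years) before Vance (11 years).
Full order: Castillo, Amari, Obi, Sorensen, Ruiz, Marchetti, Vasquez, Oyelaran, Vance.

Castillo, Amari, Obi, Sorensen, Ruiz, Marchetti, Vasquez, Oyelaran, Vance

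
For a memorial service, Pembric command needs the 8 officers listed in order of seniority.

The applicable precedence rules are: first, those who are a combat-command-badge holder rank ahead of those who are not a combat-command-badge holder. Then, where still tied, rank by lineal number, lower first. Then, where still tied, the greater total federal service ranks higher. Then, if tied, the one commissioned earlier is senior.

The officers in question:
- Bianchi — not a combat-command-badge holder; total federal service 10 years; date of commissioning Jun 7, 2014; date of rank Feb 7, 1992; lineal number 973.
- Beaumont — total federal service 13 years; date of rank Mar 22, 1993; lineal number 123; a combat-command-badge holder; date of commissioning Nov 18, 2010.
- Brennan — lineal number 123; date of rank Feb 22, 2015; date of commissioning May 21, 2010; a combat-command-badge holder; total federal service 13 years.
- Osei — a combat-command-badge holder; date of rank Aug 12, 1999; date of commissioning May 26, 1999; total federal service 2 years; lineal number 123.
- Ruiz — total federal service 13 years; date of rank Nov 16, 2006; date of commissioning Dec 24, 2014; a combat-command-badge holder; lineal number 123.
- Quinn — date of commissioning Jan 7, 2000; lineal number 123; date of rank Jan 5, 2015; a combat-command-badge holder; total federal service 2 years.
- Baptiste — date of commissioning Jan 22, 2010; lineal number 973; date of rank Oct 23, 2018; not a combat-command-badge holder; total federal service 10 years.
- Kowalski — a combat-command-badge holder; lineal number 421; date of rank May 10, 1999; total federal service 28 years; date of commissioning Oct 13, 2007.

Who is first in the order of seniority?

By the first rule: Brennan, Beaumont, Ruiz, Osei, Quinn and Kowalski (each a combat-command-badge holder); then Baptiste and Bianchi (both not a combat-command-badge holder).
Among Brennan, Beaumont, Ruiz, Osei, Quinn and Kowalski, by lineal number (lower first): Brennan, Beaumont, Ruiz, Osei and Quinn (123) before Kowalski (421).
Among Brennan, Beaumont, Ruiz, Osei and Quinn, by total federal service (higher first): Brennan, Beaumont and Ruiz (13 years) before Osei and Quinn (2 years).
Among Brennan, Beaumont and Ruiz, by date of commissioning (earlier first): Brennan (May 21, 2010) before Beaumont (Nov 18, 2010) before Ruiz (Dec 24, 2014).
Among Osei and Quinn, by date of commissioning (earlier first): Osei (May 26, 1999) before Quinn (Jan 7, 2000).
Baptiste and Bianchi both have lineal number 973, so the next rule applies.
Baptiste and Bianchi both have total federal service 10 years, so the next rule applies.
Among Baptiste and Bianchi, by date of commissioning (earlier first): Baptiste (Jan 22, 2010) before Bianchi (Jun 7, 2014).
Order: Brennan, Beaumont, Ruiz, Osei, Quinn, Kowalski, Baptiste, Bianchi.

Brennan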